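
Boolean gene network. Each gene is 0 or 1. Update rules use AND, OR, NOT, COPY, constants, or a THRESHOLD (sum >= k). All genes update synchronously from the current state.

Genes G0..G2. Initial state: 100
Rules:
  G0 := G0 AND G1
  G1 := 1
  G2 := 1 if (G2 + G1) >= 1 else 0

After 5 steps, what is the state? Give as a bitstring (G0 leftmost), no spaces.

Step 1: G0=G0&G1=1&0=0 G1=1(const) G2=(0+0>=1)=0 -> 010
Step 2: G0=G0&G1=0&1=0 G1=1(const) G2=(0+1>=1)=1 -> 011
Step 3: G0=G0&G1=0&1=0 G1=1(const) G2=(1+1>=1)=1 -> 011
Step 4: G0=G0&G1=0&1=0 G1=1(const) G2=(1+1>=1)=1 -> 011
Step 5: G0=G0&G1=0&1=0 G1=1(const) G2=(1+1>=1)=1 -> 011

011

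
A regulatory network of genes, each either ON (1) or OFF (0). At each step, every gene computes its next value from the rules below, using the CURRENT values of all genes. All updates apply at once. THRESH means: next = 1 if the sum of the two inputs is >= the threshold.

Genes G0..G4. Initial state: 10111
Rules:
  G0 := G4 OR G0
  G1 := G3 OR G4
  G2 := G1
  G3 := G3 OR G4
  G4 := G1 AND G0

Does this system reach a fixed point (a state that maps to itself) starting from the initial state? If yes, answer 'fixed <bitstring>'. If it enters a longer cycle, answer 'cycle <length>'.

Step 0: 10111
Step 1: G0=G4|G0=1|1=1 G1=G3|G4=1|1=1 G2=G1=0 G3=G3|G4=1|1=1 G4=G1&G0=0&1=0 -> 11010
Step 2: G0=G4|G0=0|1=1 G1=G3|G4=1|0=1 G2=G1=1 G3=G3|G4=1|0=1 G4=G1&G0=1&1=1 -> 11111
Step 3: G0=G4|G0=1|1=1 G1=G3|G4=1|1=1 G2=G1=1 G3=G3|G4=1|1=1 G4=G1&G0=1&1=1 -> 11111
Fixed point reached at step 2: 11111

Answer: fixed 11111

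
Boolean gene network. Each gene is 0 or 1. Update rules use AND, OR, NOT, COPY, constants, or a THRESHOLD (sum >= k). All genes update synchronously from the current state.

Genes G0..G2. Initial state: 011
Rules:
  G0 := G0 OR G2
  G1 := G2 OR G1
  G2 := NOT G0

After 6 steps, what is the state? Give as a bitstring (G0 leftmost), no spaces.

Step 1: G0=G0|G2=0|1=1 G1=G2|G1=1|1=1 G2=NOT G0=NOT 0=1 -> 111
Step 2: G0=G0|G2=1|1=1 G1=G2|G1=1|1=1 G2=NOT G0=NOT 1=0 -> 110
Step 3: G0=G0|G2=1|0=1 G1=G2|G1=0|1=1 G2=NOT G0=NOT 1=0 -> 110
Step 4: G0=G0|G2=1|0=1 G1=G2|G1=0|1=1 G2=NOT G0=NOT 1=0 -> 110
Step 5: G0=G0|G2=1|0=1 G1=G2|G1=0|1=1 G2=NOT G0=NOT 1=0 -> 110
Step 6: G0=G0|G2=1|0=1 G1=G2|G1=0|1=1 G2=NOT G0=NOT 1=0 -> 110

110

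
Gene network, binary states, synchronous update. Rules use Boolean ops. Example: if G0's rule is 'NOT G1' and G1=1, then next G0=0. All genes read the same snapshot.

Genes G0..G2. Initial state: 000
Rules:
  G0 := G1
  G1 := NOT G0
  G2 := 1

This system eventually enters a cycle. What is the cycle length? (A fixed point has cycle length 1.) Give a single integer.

Answer: 4

Derivation:
Step 0: 000
Step 1: G0=G1=0 G1=NOT G0=NOT 0=1 G2=1(const) -> 011
Step 2: G0=G1=1 G1=NOT G0=NOT 0=1 G2=1(const) -> 111
Step 3: G0=G1=1 G1=NOT G0=NOT 1=0 G2=1(const) -> 101
Step 4: G0=G1=0 G1=NOT G0=NOT 1=0 G2=1(const) -> 001
Step 5: G0=G1=0 G1=NOT G0=NOT 0=1 G2=1(const) -> 011
State from step 5 equals state from step 1 -> cycle length 4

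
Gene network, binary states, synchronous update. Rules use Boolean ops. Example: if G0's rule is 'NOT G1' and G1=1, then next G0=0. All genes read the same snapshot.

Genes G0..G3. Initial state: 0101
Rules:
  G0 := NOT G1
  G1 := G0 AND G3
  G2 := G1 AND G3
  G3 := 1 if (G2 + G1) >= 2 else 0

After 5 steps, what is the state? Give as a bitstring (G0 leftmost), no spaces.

Step 1: G0=NOT G1=NOT 1=0 G1=G0&G3=0&1=0 G2=G1&G3=1&1=1 G3=(0+1>=2)=0 -> 0010
Step 2: G0=NOT G1=NOT 0=1 G1=G0&G3=0&0=0 G2=G1&G3=0&0=0 G3=(1+0>=2)=0 -> 1000
Step 3: G0=NOT G1=NOT 0=1 G1=G0&G3=1&0=0 G2=G1&G3=0&0=0 G3=(0+0>=2)=0 -> 1000
Step 4: G0=NOT G1=NOT 0=1 G1=G0&G3=1&0=0 G2=G1&G3=0&0=0 G3=(0+0>=2)=0 -> 1000
Step 5: G0=NOT G1=NOT 0=1 G1=G0&G3=1&0=0 G2=G1&G3=0&0=0 G3=(0+0>=2)=0 -> 1000

1000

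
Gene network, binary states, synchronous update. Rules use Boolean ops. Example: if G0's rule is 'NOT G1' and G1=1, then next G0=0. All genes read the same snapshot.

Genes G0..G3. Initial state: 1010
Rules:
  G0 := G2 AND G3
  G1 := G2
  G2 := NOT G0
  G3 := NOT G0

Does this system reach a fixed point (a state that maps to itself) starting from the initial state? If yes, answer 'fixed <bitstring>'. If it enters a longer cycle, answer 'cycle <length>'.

Step 0: 1010
Step 1: G0=G2&G3=1&0=0 G1=G2=1 G2=NOT G0=NOT 1=0 G3=NOT G0=NOT 1=0 -> 0100
Step 2: G0=G2&G3=0&0=0 G1=G2=0 G2=NOT G0=NOT 0=1 G3=NOT G0=NOT 0=1 -> 0011
Step 3: G0=G2&G3=1&1=1 G1=G2=1 G2=NOT G0=NOT 0=1 G3=NOT G0=NOT 0=1 -> 1111
Step 4: G0=G2&G3=1&1=1 G1=G2=1 G2=NOT G0=NOT 1=0 G3=NOT G0=NOT 1=0 -> 1100
Step 5: G0=G2&G3=0&0=0 G1=G2=0 G2=NOT G0=NOT 1=0 G3=NOT G0=NOT 1=0 -> 0000
Step 6: G0=G2&G3=0&0=0 G1=G2=0 G2=NOT G0=NOT 0=1 G3=NOT G0=NOT 0=1 -> 0011
Cycle of length 4 starting at step 2 -> no fixed point

Answer: cycle 4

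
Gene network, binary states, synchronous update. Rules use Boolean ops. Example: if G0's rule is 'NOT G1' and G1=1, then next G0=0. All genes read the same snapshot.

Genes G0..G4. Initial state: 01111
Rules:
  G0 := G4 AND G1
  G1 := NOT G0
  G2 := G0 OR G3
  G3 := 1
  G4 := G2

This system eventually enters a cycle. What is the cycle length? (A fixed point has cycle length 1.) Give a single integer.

Step 0: 01111
Step 1: G0=G4&G1=1&1=1 G1=NOT G0=NOT 0=1 G2=G0|G3=0|1=1 G3=1(const) G4=G2=1 -> 11111
Step 2: G0=G4&G1=1&1=1 G1=NOT G0=NOT 1=0 G2=G0|G3=1|1=1 G3=1(const) G4=G2=1 -> 10111
Step 3: G0=G4&G1=1&0=0 G1=NOT G0=NOT 1=0 G2=G0|G3=1|1=1 G3=1(const) G4=G2=1 -> 00111
Step 4: G0=G4&G1=1&0=0 G1=NOT G0=NOT 0=1 G2=G0|G3=0|1=1 G3=1(const) G4=G2=1 -> 01111
State from step 4 equals state from step 0 -> cycle length 4

Answer: 4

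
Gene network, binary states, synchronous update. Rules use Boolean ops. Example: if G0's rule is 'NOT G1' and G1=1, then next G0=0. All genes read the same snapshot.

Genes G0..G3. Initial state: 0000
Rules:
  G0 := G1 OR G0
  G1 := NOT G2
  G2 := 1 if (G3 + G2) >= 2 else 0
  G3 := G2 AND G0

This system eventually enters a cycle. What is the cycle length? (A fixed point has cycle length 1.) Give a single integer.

Step 0: 0000
Step 1: G0=G1|G0=0|0=0 G1=NOT G2=NOT 0=1 G2=(0+0>=2)=0 G3=G2&G0=0&0=0 -> 0100
Step 2: G0=G1|G0=1|0=1 G1=NOT G2=NOT 0=1 G2=(0+0>=2)=0 G3=G2&G0=0&0=0 -> 1100
Step 3: G0=G1|G0=1|1=1 G1=NOT G2=NOT 0=1 G2=(0+0>=2)=0 G3=G2&G0=0&1=0 -> 1100
State from step 3 equals state from step 2 -> cycle length 1

Answer: 1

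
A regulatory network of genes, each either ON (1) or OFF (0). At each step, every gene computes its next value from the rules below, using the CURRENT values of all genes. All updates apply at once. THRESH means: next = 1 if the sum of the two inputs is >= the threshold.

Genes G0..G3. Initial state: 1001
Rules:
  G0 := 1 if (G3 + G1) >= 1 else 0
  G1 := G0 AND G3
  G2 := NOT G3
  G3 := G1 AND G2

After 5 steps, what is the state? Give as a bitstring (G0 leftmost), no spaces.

Step 1: G0=(1+0>=1)=1 G1=G0&G3=1&1=1 G2=NOT G3=NOT 1=0 G3=G1&G2=0&0=0 -> 1100
Step 2: G0=(0+1>=1)=1 G1=G0&G3=1&0=0 G2=NOT G3=NOT 0=1 G3=G1&G2=1&0=0 -> 1010
Step 3: G0=(0+0>=1)=0 G1=G0&G3=1&0=0 G2=NOT G3=NOT 0=1 G3=G1&G2=0&1=0 -> 0010
Step 4: G0=(0+0>=1)=0 G1=G0&G3=0&0=0 G2=NOT G3=NOT 0=1 G3=G1&G2=0&1=0 -> 0010
Step 5: G0=(0+0>=1)=0 G1=G0&G3=0&0=0 G2=NOT G3=NOT 0=1 G3=G1&G2=0&1=0 -> 0010

0010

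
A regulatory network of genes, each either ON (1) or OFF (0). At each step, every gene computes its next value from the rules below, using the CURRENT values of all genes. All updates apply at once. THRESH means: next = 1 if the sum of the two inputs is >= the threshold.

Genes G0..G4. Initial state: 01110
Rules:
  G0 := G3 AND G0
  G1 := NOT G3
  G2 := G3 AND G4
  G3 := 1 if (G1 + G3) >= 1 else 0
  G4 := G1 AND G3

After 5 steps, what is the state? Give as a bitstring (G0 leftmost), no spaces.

Step 1: G0=G3&G0=1&0=0 G1=NOT G3=NOT 1=0 G2=G3&G4=1&0=0 G3=(1+1>=1)=1 G4=G1&G3=1&1=1 -> 00011
Step 2: G0=G3&G0=1&0=0 G1=NOT G3=NOT 1=0 G2=G3&G4=1&1=1 G3=(0+1>=1)=1 G4=G1&G3=0&1=0 -> 00110
Step 3: G0=G3&G0=1&0=0 G1=NOT G3=NOT 1=0 G2=G3&G4=1&0=0 G3=(0+1>=1)=1 G4=G1&G3=0&1=0 -> 00010
Step 4: G0=G3&G0=1&0=0 G1=NOT G3=NOT 1=0 G2=G3&G4=1&0=0 G3=(0+1>=1)=1 G4=G1&G3=0&1=0 -> 00010
Step 5: G0=G3&G0=1&0=0 G1=NOT G3=NOT 1=0 G2=G3&G4=1&0=0 G3=(0+1>=1)=1 G4=G1&G3=0&1=0 -> 00010

00010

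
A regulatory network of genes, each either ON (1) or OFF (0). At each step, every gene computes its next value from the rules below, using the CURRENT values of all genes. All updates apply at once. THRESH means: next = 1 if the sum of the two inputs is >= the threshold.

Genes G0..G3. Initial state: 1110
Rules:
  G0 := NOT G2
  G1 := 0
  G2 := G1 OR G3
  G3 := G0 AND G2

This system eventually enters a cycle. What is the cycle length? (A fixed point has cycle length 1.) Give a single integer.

Step 0: 1110
Step 1: G0=NOT G2=NOT 1=0 G1=0(const) G2=G1|G3=1|0=1 G3=G0&G2=1&1=1 -> 0011
Step 2: G0=NOT G2=NOT 1=0 G1=0(const) G2=G1|G3=0|1=1 G3=G0&G2=0&1=0 -> 0010
Step 3: G0=NOT G2=NOT 1=0 G1=0(const) G2=G1|G3=0|0=0 G3=G0&G2=0&1=0 -> 0000
Step 4: G0=NOT G2=NOT 0=1 G1=0(const) G2=G1|G3=0|0=0 G3=G0&G2=0&0=0 -> 1000
Step 5: G0=NOT G2=NOT 0=1 G1=0(const) G2=G1|G3=0|0=0 G3=G0&G2=1&0=0 -> 1000
State from step 5 equals state from step 4 -> cycle length 1

Answer: 1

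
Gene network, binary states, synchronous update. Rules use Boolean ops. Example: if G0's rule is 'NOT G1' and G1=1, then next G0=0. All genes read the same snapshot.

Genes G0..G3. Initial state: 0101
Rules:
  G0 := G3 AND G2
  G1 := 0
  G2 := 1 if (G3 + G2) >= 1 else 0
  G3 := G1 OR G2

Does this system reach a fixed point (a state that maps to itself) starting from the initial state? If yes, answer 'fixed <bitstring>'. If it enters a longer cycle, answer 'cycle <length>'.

Step 0: 0101
Step 1: G0=G3&G2=1&0=0 G1=0(const) G2=(1+0>=1)=1 G3=G1|G2=1|0=1 -> 0011
Step 2: G0=G3&G2=1&1=1 G1=0(const) G2=(1+1>=1)=1 G3=G1|G2=0|1=1 -> 1011
Step 3: G0=G3&G2=1&1=1 G1=0(const) G2=(1+1>=1)=1 G3=G1|G2=0|1=1 -> 1011
Fixed point reached at step 2: 1011

Answer: fixed 1011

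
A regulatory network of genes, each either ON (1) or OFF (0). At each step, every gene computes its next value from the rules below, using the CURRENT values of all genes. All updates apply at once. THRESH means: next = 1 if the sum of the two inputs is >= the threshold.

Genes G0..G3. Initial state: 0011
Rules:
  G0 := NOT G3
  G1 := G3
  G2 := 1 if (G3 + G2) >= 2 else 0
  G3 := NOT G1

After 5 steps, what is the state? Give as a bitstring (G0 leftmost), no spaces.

Step 1: G0=NOT G3=NOT 1=0 G1=G3=1 G2=(1+1>=2)=1 G3=NOT G1=NOT 0=1 -> 0111
Step 2: G0=NOT G3=NOT 1=0 G1=G3=1 G2=(1+1>=2)=1 G3=NOT G1=NOT 1=0 -> 0110
Step 3: G0=NOT G3=NOT 0=1 G1=G3=0 G2=(0+1>=2)=0 G3=NOT G1=NOT 1=0 -> 1000
Step 4: G0=NOT G3=NOT 0=1 G1=G3=0 G2=(0+0>=2)=0 G3=NOT G1=NOT 0=1 -> 1001
Step 5: G0=NOT G3=NOT 1=0 G1=G3=1 G2=(1+0>=2)=0 G3=NOT G1=NOT 0=1 -> 0101

0101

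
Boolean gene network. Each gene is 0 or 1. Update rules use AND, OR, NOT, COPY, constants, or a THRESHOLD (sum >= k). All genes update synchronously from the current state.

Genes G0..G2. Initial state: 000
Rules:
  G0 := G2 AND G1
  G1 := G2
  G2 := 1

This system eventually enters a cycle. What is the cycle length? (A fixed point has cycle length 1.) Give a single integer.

Step 0: 000
Step 1: G0=G2&G1=0&0=0 G1=G2=0 G2=1(const) -> 001
Step 2: G0=G2&G1=1&0=0 G1=G2=1 G2=1(const) -> 011
Step 3: G0=G2&G1=1&1=1 G1=G2=1 G2=1(const) -> 111
Step 4: G0=G2&G1=1&1=1 G1=G2=1 G2=1(const) -> 111
State from step 4 equals state from step 3 -> cycle length 1

Answer: 1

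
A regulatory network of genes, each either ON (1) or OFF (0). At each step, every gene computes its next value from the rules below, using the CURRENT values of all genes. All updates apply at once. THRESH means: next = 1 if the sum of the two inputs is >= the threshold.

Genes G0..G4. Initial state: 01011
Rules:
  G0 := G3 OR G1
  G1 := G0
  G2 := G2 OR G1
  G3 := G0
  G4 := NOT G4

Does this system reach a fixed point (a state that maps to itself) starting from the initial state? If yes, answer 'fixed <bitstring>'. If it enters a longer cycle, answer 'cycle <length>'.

Step 0: 01011
Step 1: G0=G3|G1=1|1=1 G1=G0=0 G2=G2|G1=0|1=1 G3=G0=0 G4=NOT G4=NOT 1=0 -> 10100
Step 2: G0=G3|G1=0|0=0 G1=G0=1 G2=G2|G1=1|0=1 G3=G0=1 G4=NOT G4=NOT 0=1 -> 01111
Step 3: G0=G3|G1=1|1=1 G1=G0=0 G2=G2|G1=1|1=1 G3=G0=0 G4=NOT G4=NOT 1=0 -> 10100
Cycle of length 2 starting at step 1 -> no fixed point

Answer: cycle 2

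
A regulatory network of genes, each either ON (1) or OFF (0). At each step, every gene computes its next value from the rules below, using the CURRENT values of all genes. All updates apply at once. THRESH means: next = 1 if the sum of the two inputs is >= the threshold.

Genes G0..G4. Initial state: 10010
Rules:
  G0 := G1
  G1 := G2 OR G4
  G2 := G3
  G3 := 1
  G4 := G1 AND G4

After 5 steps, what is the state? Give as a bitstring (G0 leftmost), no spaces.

Step 1: G0=G1=0 G1=G2|G4=0|0=0 G2=G3=1 G3=1(const) G4=G1&G4=0&0=0 -> 00110
Step 2: G0=G1=0 G1=G2|G4=1|0=1 G2=G3=1 G3=1(const) G4=G1&G4=0&0=0 -> 01110
Step 3: G0=G1=1 G1=G2|G4=1|0=1 G2=G3=1 G3=1(const) G4=G1&G4=1&0=0 -> 11110
Step 4: G0=G1=1 G1=G2|G4=1|0=1 G2=G3=1 G3=1(const) G4=G1&G4=1&0=0 -> 11110
Step 5: G0=G1=1 G1=G2|G4=1|0=1 G2=G3=1 G3=1(const) G4=G1&G4=1&0=0 -> 11110

11110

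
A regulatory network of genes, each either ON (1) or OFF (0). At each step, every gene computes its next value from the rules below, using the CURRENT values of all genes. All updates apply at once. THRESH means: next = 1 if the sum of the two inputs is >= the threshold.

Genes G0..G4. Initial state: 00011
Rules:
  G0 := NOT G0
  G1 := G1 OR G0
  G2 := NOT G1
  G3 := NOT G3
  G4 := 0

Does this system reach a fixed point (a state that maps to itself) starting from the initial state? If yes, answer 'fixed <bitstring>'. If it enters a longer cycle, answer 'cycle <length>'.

Step 0: 00011
Step 1: G0=NOT G0=NOT 0=1 G1=G1|G0=0|0=0 G2=NOT G1=NOT 0=1 G3=NOT G3=NOT 1=0 G4=0(const) -> 10100
Step 2: G0=NOT G0=NOT 1=0 G1=G1|G0=0|1=1 G2=NOT G1=NOT 0=1 G3=NOT G3=NOT 0=1 G4=0(const) -> 01110
Step 3: G0=NOT G0=NOT 0=1 G1=G1|G0=1|0=1 G2=NOT G1=NOT 1=0 G3=NOT G3=NOT 1=0 G4=0(const) -> 11000
Step 4: G0=NOT G0=NOT 1=0 G1=G1|G0=1|1=1 G2=NOT G1=NOT 1=0 G3=NOT G3=NOT 0=1 G4=0(const) -> 01010
Step 5: G0=NOT G0=NOT 0=1 G1=G1|G0=1|0=1 G2=NOT G1=NOT 1=0 G3=NOT G3=NOT 1=0 G4=0(const) -> 11000
Cycle of length 2 starting at step 3 -> no fixed point

Answer: cycle 2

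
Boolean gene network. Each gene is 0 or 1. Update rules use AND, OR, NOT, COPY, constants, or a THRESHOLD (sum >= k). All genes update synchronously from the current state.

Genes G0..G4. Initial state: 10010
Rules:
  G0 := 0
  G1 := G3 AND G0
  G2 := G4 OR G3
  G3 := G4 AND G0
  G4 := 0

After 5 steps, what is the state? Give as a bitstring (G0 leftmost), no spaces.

Step 1: G0=0(const) G1=G3&G0=1&1=1 G2=G4|G3=0|1=1 G3=G4&G0=0&1=0 G4=0(const) -> 01100
Step 2: G0=0(const) G1=G3&G0=0&0=0 G2=G4|G3=0|0=0 G3=G4&G0=0&0=0 G4=0(const) -> 00000
Step 3: G0=0(const) G1=G3&G0=0&0=0 G2=G4|G3=0|0=0 G3=G4&G0=0&0=0 G4=0(const) -> 00000
Step 4: G0=0(const) G1=G3&G0=0&0=0 G2=G4|G3=0|0=0 G3=G4&G0=0&0=0 G4=0(const) -> 00000
Step 5: G0=0(const) G1=G3&G0=0&0=0 G2=G4|G3=0|0=0 G3=G4&G0=0&0=0 G4=0(const) -> 00000

00000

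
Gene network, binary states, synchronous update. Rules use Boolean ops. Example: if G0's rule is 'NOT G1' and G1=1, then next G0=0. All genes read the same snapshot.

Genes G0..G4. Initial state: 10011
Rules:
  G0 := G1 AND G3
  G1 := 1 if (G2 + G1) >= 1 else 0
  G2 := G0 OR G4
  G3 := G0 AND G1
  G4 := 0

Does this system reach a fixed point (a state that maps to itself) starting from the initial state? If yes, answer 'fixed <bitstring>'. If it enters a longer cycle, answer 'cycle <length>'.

Answer: fixed 01000

Derivation:
Step 0: 10011
Step 1: G0=G1&G3=0&1=0 G1=(0+0>=1)=0 G2=G0|G4=1|1=1 G3=G0&G1=1&0=0 G4=0(const) -> 00100
Step 2: G0=G1&G3=0&0=0 G1=(1+0>=1)=1 G2=G0|G4=0|0=0 G3=G0&G1=0&0=0 G4=0(const) -> 01000
Step 3: G0=G1&G3=1&0=0 G1=(0+1>=1)=1 G2=G0|G4=0|0=0 G3=G0&G1=0&1=0 G4=0(const) -> 01000
Fixed point reached at step 2: 01000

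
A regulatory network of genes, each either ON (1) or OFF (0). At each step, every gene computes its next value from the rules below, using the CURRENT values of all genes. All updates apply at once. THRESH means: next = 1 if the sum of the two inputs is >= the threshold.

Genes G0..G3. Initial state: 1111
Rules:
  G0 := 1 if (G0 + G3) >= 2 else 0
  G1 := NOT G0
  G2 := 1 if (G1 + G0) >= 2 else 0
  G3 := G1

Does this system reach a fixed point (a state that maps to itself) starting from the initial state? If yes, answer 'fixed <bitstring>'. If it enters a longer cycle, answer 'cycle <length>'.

Answer: fixed 0101

Derivation:
Step 0: 1111
Step 1: G0=(1+1>=2)=1 G1=NOT G0=NOT 1=0 G2=(1+1>=2)=1 G3=G1=1 -> 1011
Step 2: G0=(1+1>=2)=1 G1=NOT G0=NOT 1=0 G2=(0+1>=2)=0 G3=G1=0 -> 1000
Step 3: G0=(1+0>=2)=0 G1=NOT G0=NOT 1=0 G2=(0+1>=2)=0 G3=G1=0 -> 0000
Step 4: G0=(0+0>=2)=0 G1=NOT G0=NOT 0=1 G2=(0+0>=2)=0 G3=G1=0 -> 0100
Step 5: G0=(0+0>=2)=0 G1=NOT G0=NOT 0=1 G2=(1+0>=2)=0 G3=G1=1 -> 0101
Step 6: G0=(0+1>=2)=0 G1=NOT G0=NOT 0=1 G2=(1+0>=2)=0 G3=G1=1 -> 0101
Fixed point reached at step 5: 0101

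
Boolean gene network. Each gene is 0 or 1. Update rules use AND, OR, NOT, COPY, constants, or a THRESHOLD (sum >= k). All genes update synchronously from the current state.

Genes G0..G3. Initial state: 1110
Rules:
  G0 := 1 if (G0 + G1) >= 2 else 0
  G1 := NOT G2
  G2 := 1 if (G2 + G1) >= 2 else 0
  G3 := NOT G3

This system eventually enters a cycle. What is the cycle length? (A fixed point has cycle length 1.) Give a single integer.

Answer: 2

Derivation:
Step 0: 1110
Step 1: G0=(1+1>=2)=1 G1=NOT G2=NOT 1=0 G2=(1+1>=2)=1 G3=NOT G3=NOT 0=1 -> 1011
Step 2: G0=(1+0>=2)=0 G1=NOT G2=NOT 1=0 G2=(1+0>=2)=0 G3=NOT G3=NOT 1=0 -> 0000
Step 3: G0=(0+0>=2)=0 G1=NOT G2=NOT 0=1 G2=(0+0>=2)=0 G3=NOT G3=NOT 0=1 -> 0101
Step 4: G0=(0+1>=2)=0 G1=NOT G2=NOT 0=1 G2=(0+1>=2)=0 G3=NOT G3=NOT 1=0 -> 0100
Step 5: G0=(0+1>=2)=0 G1=NOT G2=NOT 0=1 G2=(0+1>=2)=0 G3=NOT G3=NOT 0=1 -> 0101
State from step 5 equals state from step 3 -> cycle length 2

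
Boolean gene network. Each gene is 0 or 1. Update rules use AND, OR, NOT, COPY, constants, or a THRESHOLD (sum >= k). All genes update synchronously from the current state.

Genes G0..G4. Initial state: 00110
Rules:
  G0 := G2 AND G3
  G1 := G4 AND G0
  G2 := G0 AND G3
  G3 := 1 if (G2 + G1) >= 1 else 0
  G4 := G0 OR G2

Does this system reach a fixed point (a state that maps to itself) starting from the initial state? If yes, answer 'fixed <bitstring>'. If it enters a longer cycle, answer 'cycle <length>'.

Step 0: 00110
Step 1: G0=G2&G3=1&1=1 G1=G4&G0=0&0=0 G2=G0&G3=0&1=0 G3=(1+0>=1)=1 G4=G0|G2=0|1=1 -> 10011
Step 2: G0=G2&G3=0&1=0 G1=G4&G0=1&1=1 G2=G0&G3=1&1=1 G3=(0+0>=1)=0 G4=G0|G2=1|0=1 -> 01101
Step 3: G0=G2&G3=1&0=0 G1=G4&G0=1&0=0 G2=G0&G3=0&0=0 G3=(1+1>=1)=1 G4=G0|G2=0|1=1 -> 00011
Step 4: G0=G2&G3=0&1=0 G1=G4&G0=1&0=0 G2=G0&G3=0&1=0 G3=(0+0>=1)=0 G4=G0|G2=0|0=0 -> 00000
Step 5: G0=G2&G3=0&0=0 G1=G4&G0=0&0=0 G2=G0&G3=0&0=0 G3=(0+0>=1)=0 G4=G0|G2=0|0=0 -> 00000
Fixed point reached at step 4: 00000

Answer: fixed 00000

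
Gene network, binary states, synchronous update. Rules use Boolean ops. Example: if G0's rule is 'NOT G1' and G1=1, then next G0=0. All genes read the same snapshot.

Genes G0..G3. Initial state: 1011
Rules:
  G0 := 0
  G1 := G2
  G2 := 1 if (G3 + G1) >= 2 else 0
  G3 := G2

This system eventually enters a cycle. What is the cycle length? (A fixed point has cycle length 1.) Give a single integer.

Step 0: 1011
Step 1: G0=0(const) G1=G2=1 G2=(1+0>=2)=0 G3=G2=1 -> 0101
Step 2: G0=0(const) G1=G2=0 G2=(1+1>=2)=1 G3=G2=0 -> 0010
Step 3: G0=0(const) G1=G2=1 G2=(0+0>=2)=0 G3=G2=1 -> 0101
State from step 3 equals state from step 1 -> cycle length 2

Answer: 2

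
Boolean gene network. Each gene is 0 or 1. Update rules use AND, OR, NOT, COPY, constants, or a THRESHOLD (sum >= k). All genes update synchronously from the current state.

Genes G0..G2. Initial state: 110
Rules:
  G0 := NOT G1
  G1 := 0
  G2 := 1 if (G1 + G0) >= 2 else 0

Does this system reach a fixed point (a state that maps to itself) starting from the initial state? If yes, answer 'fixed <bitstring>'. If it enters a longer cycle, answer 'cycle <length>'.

Answer: fixed 100

Derivation:
Step 0: 110
Step 1: G0=NOT G1=NOT 1=0 G1=0(const) G2=(1+1>=2)=1 -> 001
Step 2: G0=NOT G1=NOT 0=1 G1=0(const) G2=(0+0>=2)=0 -> 100
Step 3: G0=NOT G1=NOT 0=1 G1=0(const) G2=(0+1>=2)=0 -> 100
Fixed point reached at step 2: 100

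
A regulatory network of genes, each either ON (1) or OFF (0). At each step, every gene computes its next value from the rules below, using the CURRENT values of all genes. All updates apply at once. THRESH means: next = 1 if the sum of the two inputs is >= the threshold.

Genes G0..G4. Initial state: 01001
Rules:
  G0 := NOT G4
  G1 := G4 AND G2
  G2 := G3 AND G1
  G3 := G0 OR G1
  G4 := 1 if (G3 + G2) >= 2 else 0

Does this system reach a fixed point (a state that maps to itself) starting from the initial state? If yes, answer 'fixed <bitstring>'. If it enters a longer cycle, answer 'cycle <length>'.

Answer: fixed 10010

Derivation:
Step 0: 01001
Step 1: G0=NOT G4=NOT 1=0 G1=G4&G2=1&0=0 G2=G3&G1=0&1=0 G3=G0|G1=0|1=1 G4=(0+0>=2)=0 -> 00010
Step 2: G0=NOT G4=NOT 0=1 G1=G4&G2=0&0=0 G2=G3&G1=1&0=0 G3=G0|G1=0|0=0 G4=(1+0>=2)=0 -> 10000
Step 3: G0=NOT G4=NOT 0=1 G1=G4&G2=0&0=0 G2=G3&G1=0&0=0 G3=G0|G1=1|0=1 G4=(0+0>=2)=0 -> 10010
Step 4: G0=NOT G4=NOT 0=1 G1=G4&G2=0&0=0 G2=G3&G1=1&0=0 G3=G0|G1=1|0=1 G4=(1+0>=2)=0 -> 10010
Fixed point reached at step 3: 10010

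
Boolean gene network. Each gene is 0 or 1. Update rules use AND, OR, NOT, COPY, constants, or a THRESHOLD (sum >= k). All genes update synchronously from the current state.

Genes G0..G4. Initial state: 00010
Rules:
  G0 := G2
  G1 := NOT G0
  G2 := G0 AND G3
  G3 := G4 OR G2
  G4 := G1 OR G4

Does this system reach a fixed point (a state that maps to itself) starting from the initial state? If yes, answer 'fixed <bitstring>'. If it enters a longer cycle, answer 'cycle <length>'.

Step 0: 00010
Step 1: G0=G2=0 G1=NOT G0=NOT 0=1 G2=G0&G3=0&1=0 G3=G4|G2=0|0=0 G4=G1|G4=0|0=0 -> 01000
Step 2: G0=G2=0 G1=NOT G0=NOT 0=1 G2=G0&G3=0&0=0 G3=G4|G2=0|0=0 G4=G1|G4=1|0=1 -> 01001
Step 3: G0=G2=0 G1=NOT G0=NOT 0=1 G2=G0&G3=0&0=0 G3=G4|G2=1|0=1 G4=G1|G4=1|1=1 -> 01011
Step 4: G0=G2=0 G1=NOT G0=NOT 0=1 G2=G0&G3=0&1=0 G3=G4|G2=1|0=1 G4=G1|G4=1|1=1 -> 01011
Fixed point reached at step 3: 01011

Answer: fixed 01011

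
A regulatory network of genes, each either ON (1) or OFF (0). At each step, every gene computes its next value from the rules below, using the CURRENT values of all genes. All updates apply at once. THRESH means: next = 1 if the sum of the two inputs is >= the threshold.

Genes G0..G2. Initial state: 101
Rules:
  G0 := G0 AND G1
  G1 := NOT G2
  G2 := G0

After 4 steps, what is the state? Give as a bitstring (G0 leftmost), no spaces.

Step 1: G0=G0&G1=1&0=0 G1=NOT G2=NOT 1=0 G2=G0=1 -> 001
Step 2: G0=G0&G1=0&0=0 G1=NOT G2=NOT 1=0 G2=G0=0 -> 000
Step 3: G0=G0&G1=0&0=0 G1=NOT G2=NOT 0=1 G2=G0=0 -> 010
Step 4: G0=G0&G1=0&1=0 G1=NOT G2=NOT 0=1 G2=G0=0 -> 010

010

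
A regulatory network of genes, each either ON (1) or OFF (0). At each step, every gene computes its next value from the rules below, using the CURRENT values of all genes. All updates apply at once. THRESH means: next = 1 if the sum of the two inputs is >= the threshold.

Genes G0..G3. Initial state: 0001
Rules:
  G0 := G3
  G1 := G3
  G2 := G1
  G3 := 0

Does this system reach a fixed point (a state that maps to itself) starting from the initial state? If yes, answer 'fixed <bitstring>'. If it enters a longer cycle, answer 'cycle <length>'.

Step 0: 0001
Step 1: G0=G3=1 G1=G3=1 G2=G1=0 G3=0(const) -> 1100
Step 2: G0=G3=0 G1=G3=0 G2=G1=1 G3=0(const) -> 0010
Step 3: G0=G3=0 G1=G3=0 G2=G1=0 G3=0(const) -> 0000
Step 4: G0=G3=0 G1=G3=0 G2=G1=0 G3=0(const) -> 0000
Fixed point reached at step 3: 0000

Answer: fixed 0000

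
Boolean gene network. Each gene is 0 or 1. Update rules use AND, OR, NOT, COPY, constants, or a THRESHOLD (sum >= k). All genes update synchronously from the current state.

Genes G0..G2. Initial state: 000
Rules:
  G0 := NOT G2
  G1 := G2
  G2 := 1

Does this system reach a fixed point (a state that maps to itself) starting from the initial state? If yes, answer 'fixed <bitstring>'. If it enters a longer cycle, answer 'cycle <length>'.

Step 0: 000
Step 1: G0=NOT G2=NOT 0=1 G1=G2=0 G2=1(const) -> 101
Step 2: G0=NOT G2=NOT 1=0 G1=G2=1 G2=1(const) -> 011
Step 3: G0=NOT G2=NOT 1=0 G1=G2=1 G2=1(const) -> 011
Fixed point reached at step 2: 011

Answer: fixed 011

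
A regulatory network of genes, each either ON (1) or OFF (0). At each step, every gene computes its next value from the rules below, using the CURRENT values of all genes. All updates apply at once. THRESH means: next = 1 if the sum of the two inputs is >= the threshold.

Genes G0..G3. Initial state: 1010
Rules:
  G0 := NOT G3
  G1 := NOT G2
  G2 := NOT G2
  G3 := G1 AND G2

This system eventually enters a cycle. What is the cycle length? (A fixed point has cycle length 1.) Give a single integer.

Step 0: 1010
Step 1: G0=NOT G3=NOT 0=1 G1=NOT G2=NOT 1=0 G2=NOT G2=NOT 1=0 G3=G1&G2=0&1=0 -> 1000
Step 2: G0=NOT G3=NOT 0=1 G1=NOT G2=NOT 0=1 G2=NOT G2=NOT 0=1 G3=G1&G2=0&0=0 -> 1110
Step 3: G0=NOT G3=NOT 0=1 G1=NOT G2=NOT 1=0 G2=NOT G2=NOT 1=0 G3=G1&G2=1&1=1 -> 1001
Step 4: G0=NOT G3=NOT 1=0 G1=NOT G2=NOT 0=1 G2=NOT G2=NOT 0=1 G3=G1&G2=0&0=0 -> 0110
Step 5: G0=NOT G3=NOT 0=1 G1=NOT G2=NOT 1=0 G2=NOT G2=NOT 1=0 G3=G1&G2=1&1=1 -> 1001
State from step 5 equals state from step 3 -> cycle length 2

Answer: 2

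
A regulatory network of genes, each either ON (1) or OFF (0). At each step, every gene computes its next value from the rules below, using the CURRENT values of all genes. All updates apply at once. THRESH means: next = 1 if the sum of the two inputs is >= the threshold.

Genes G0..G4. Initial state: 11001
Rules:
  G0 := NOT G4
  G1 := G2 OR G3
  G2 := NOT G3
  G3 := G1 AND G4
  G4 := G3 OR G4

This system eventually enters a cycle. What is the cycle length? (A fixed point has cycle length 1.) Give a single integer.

Answer: 2

Derivation:
Step 0: 11001
Step 1: G0=NOT G4=NOT 1=0 G1=G2|G3=0|0=0 G2=NOT G3=NOT 0=1 G3=G1&G4=1&1=1 G4=G3|G4=0|1=1 -> 00111
Step 2: G0=NOT G4=NOT 1=0 G1=G2|G3=1|1=1 G2=NOT G3=NOT 1=0 G3=G1&G4=0&1=0 G4=G3|G4=1|1=1 -> 01001
Step 3: G0=NOT G4=NOT 1=0 G1=G2|G3=0|0=0 G2=NOT G3=NOT 0=1 G3=G1&G4=1&1=1 G4=G3|G4=0|1=1 -> 00111
State from step 3 equals state from step 1 -> cycle length 2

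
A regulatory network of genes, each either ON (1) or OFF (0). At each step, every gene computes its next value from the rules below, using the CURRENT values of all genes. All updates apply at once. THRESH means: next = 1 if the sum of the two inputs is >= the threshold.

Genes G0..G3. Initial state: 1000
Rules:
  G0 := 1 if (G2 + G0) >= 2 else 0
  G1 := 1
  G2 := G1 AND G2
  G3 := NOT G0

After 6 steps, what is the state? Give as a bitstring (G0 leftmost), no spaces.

Step 1: G0=(0+1>=2)=0 G1=1(const) G2=G1&G2=0&0=0 G3=NOT G0=NOT 1=0 -> 0100
Step 2: G0=(0+0>=2)=0 G1=1(const) G2=G1&G2=1&0=0 G3=NOT G0=NOT 0=1 -> 0101
Step 3: G0=(0+0>=2)=0 G1=1(const) G2=G1&G2=1&0=0 G3=NOT G0=NOT 0=1 -> 0101
Step 4: G0=(0+0>=2)=0 G1=1(const) G2=G1&G2=1&0=0 G3=NOT G0=NOT 0=1 -> 0101
Step 5: G0=(0+0>=2)=0 G1=1(const) G2=G1&G2=1&0=0 G3=NOT G0=NOT 0=1 -> 0101
Step 6: G0=(0+0>=2)=0 G1=1(const) G2=G1&G2=1&0=0 G3=NOT G0=NOT 0=1 -> 0101

0101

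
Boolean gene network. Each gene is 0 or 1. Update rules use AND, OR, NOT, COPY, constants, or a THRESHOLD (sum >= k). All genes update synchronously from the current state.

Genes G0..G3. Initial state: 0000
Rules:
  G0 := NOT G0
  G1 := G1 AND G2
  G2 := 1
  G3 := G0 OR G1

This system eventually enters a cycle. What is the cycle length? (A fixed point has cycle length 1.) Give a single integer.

Answer: 2

Derivation:
Step 0: 0000
Step 1: G0=NOT G0=NOT 0=1 G1=G1&G2=0&0=0 G2=1(const) G3=G0|G1=0|0=0 -> 1010
Step 2: G0=NOT G0=NOT 1=0 G1=G1&G2=0&1=0 G2=1(const) G3=G0|G1=1|0=1 -> 0011
Step 3: G0=NOT G0=NOT 0=1 G1=G1&G2=0&1=0 G2=1(const) G3=G0|G1=0|0=0 -> 1010
State from step 3 equals state from step 1 -> cycle length 2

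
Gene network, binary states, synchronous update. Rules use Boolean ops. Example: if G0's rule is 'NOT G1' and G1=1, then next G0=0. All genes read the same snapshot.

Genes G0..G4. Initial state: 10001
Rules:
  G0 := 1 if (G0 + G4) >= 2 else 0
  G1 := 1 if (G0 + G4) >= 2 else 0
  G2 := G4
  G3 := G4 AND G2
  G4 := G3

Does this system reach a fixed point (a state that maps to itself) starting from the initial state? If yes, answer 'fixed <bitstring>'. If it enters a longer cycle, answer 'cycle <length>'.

Step 0: 10001
Step 1: G0=(1+1>=2)=1 G1=(1+1>=2)=1 G2=G4=1 G3=G4&G2=1&0=0 G4=G3=0 -> 11100
Step 2: G0=(1+0>=2)=0 G1=(1+0>=2)=0 G2=G4=0 G3=G4&G2=0&1=0 G4=G3=0 -> 00000
Step 3: G0=(0+0>=2)=0 G1=(0+0>=2)=0 G2=G4=0 G3=G4&G2=0&0=0 G4=G3=0 -> 00000
Fixed point reached at step 2: 00000

Answer: fixed 00000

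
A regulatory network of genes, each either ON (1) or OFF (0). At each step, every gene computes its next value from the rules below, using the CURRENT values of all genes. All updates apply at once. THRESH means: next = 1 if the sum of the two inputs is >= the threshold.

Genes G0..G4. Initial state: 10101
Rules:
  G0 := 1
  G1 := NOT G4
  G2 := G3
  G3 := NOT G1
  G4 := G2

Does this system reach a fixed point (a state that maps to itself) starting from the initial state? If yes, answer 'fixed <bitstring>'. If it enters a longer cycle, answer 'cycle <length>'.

Answer: cycle 4

Derivation:
Step 0: 10101
Step 1: G0=1(const) G1=NOT G4=NOT 1=0 G2=G3=0 G3=NOT G1=NOT 0=1 G4=G2=1 -> 10011
Step 2: G0=1(const) G1=NOT G4=NOT 1=0 G2=G3=1 G3=NOT G1=NOT 0=1 G4=G2=0 -> 10110
Step 3: G0=1(const) G1=NOT G4=NOT 0=1 G2=G3=1 G3=NOT G1=NOT 0=1 G4=G2=1 -> 11111
Step 4: G0=1(const) G1=NOT G4=NOT 1=0 G2=G3=1 G3=NOT G1=NOT 1=0 G4=G2=1 -> 10101
Cycle of length 4 starting at step 0 -> no fixed point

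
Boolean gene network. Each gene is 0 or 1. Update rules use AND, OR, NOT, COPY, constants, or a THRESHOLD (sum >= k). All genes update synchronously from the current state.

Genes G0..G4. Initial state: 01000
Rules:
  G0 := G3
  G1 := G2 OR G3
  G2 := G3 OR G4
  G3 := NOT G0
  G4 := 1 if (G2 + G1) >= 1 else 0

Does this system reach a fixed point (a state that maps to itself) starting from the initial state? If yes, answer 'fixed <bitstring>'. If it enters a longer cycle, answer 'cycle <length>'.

Step 0: 01000
Step 1: G0=G3=0 G1=G2|G3=0|0=0 G2=G3|G4=0|0=0 G3=NOT G0=NOT 0=1 G4=(0+1>=1)=1 -> 00011
Step 2: G0=G3=1 G1=G2|G3=0|1=1 G2=G3|G4=1|1=1 G3=NOT G0=NOT 0=1 G4=(0+0>=1)=0 -> 11110
Step 3: G0=G3=1 G1=G2|G3=1|1=1 G2=G3|G4=1|0=1 G3=NOT G0=NOT 1=0 G4=(1+1>=1)=1 -> 11101
Step 4: G0=G3=0 G1=G2|G3=1|0=1 G2=G3|G4=0|1=1 G3=NOT G0=NOT 1=0 G4=(1+1>=1)=1 -> 01101
Step 5: G0=G3=0 G1=G2|G3=1|0=1 G2=G3|G4=0|1=1 G3=NOT G0=NOT 0=1 G4=(1+1>=1)=1 -> 01111
Step 6: G0=G3=1 G1=G2|G3=1|1=1 G2=G3|G4=1|1=1 G3=NOT G0=NOT 0=1 G4=(1+1>=1)=1 -> 11111
Step 7: G0=G3=1 G1=G2|G3=1|1=1 G2=G3|G4=1|1=1 G3=NOT G0=NOT 1=0 G4=(1+1>=1)=1 -> 11101
Cycle of length 4 starting at step 3 -> no fixed point

Answer: cycle 4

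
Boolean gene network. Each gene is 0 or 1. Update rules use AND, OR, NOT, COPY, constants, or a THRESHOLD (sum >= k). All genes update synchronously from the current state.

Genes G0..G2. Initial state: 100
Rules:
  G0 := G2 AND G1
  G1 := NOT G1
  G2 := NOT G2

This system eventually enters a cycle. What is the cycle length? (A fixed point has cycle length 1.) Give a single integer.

Answer: 2

Derivation:
Step 0: 100
Step 1: G0=G2&G1=0&0=0 G1=NOT G1=NOT 0=1 G2=NOT G2=NOT 0=1 -> 011
Step 2: G0=G2&G1=1&1=1 G1=NOT G1=NOT 1=0 G2=NOT G2=NOT 1=0 -> 100
State from step 2 equals state from step 0 -> cycle length 2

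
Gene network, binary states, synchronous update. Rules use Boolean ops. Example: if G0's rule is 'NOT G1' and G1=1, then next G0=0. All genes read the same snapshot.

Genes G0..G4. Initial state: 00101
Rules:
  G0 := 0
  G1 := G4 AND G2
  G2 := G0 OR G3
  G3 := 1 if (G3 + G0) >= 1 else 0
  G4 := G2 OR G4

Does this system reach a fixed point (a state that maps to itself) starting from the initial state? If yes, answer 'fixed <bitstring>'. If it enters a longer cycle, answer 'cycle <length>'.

Answer: fixed 00001

Derivation:
Step 0: 00101
Step 1: G0=0(const) G1=G4&G2=1&1=1 G2=G0|G3=0|0=0 G3=(0+0>=1)=0 G4=G2|G4=1|1=1 -> 01001
Step 2: G0=0(const) G1=G4&G2=1&0=0 G2=G0|G3=0|0=0 G3=(0+0>=1)=0 G4=G2|G4=0|1=1 -> 00001
Step 3: G0=0(const) G1=G4&G2=1&0=0 G2=G0|G3=0|0=0 G3=(0+0>=1)=0 G4=G2|G4=0|1=1 -> 00001
Fixed point reached at step 2: 00001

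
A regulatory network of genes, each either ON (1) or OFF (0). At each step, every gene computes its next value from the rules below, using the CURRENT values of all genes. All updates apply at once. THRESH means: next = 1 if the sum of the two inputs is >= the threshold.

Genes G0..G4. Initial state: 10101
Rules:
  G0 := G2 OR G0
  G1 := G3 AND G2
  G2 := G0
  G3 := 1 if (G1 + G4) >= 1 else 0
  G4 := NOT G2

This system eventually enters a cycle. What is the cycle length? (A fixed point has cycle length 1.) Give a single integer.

Answer: 2

Derivation:
Step 0: 10101
Step 1: G0=G2|G0=1|1=1 G1=G3&G2=0&1=0 G2=G0=1 G3=(0+1>=1)=1 G4=NOT G2=NOT 1=0 -> 10110
Step 2: G0=G2|G0=1|1=1 G1=G3&G2=1&1=1 G2=G0=1 G3=(0+0>=1)=0 G4=NOT G2=NOT 1=0 -> 11100
Step 3: G0=G2|G0=1|1=1 G1=G3&G2=0&1=0 G2=G0=1 G3=(1+0>=1)=1 G4=NOT G2=NOT 1=0 -> 10110
State from step 3 equals state from step 1 -> cycle length 2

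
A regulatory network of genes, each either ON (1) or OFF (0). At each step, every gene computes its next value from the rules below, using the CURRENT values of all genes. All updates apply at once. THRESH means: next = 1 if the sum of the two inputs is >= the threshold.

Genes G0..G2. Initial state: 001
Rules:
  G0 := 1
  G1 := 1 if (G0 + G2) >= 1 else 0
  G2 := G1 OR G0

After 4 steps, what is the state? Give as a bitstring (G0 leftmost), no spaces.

Step 1: G0=1(const) G1=(0+1>=1)=1 G2=G1|G0=0|0=0 -> 110
Step 2: G0=1(const) G1=(1+0>=1)=1 G2=G1|G0=1|1=1 -> 111
Step 3: G0=1(const) G1=(1+1>=1)=1 G2=G1|G0=1|1=1 -> 111
Step 4: G0=1(const) G1=(1+1>=1)=1 G2=G1|G0=1|1=1 -> 111

111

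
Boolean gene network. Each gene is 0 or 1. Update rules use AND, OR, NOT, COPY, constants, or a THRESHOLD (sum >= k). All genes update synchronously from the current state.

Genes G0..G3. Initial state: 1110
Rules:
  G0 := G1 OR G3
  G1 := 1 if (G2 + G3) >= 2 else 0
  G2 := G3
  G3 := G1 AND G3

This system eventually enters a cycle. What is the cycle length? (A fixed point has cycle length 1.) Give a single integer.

Answer: 1

Derivation:
Step 0: 1110
Step 1: G0=G1|G3=1|0=1 G1=(1+0>=2)=0 G2=G3=0 G3=G1&G3=1&0=0 -> 1000
Step 2: G0=G1|G3=0|0=0 G1=(0+0>=2)=0 G2=G3=0 G3=G1&G3=0&0=0 -> 0000
Step 3: G0=G1|G3=0|0=0 G1=(0+0>=2)=0 G2=G3=0 G3=G1&G3=0&0=0 -> 0000
State from step 3 equals state from step 2 -> cycle length 1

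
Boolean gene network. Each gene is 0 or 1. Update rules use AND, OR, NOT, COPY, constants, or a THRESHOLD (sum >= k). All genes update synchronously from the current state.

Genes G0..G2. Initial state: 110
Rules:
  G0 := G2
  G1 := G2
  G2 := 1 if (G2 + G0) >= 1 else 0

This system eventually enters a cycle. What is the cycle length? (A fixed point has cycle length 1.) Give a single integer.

Answer: 1

Derivation:
Step 0: 110
Step 1: G0=G2=0 G1=G2=0 G2=(0+1>=1)=1 -> 001
Step 2: G0=G2=1 G1=G2=1 G2=(1+0>=1)=1 -> 111
Step 3: G0=G2=1 G1=G2=1 G2=(1+1>=1)=1 -> 111
State from step 3 equals state from step 2 -> cycle length 1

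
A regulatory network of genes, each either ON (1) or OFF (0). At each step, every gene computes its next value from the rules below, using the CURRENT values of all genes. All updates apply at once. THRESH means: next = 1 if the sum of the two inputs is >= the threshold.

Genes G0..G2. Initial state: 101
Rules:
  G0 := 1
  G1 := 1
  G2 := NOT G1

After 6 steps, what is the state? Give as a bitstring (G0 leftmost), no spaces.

Step 1: G0=1(const) G1=1(const) G2=NOT G1=NOT 0=1 -> 111
Step 2: G0=1(const) G1=1(const) G2=NOT G1=NOT 1=0 -> 110
Step 3: G0=1(const) G1=1(const) G2=NOT G1=NOT 1=0 -> 110
Step 4: G0=1(const) G1=1(const) G2=NOT G1=NOT 1=0 -> 110
Step 5: G0=1(const) G1=1(const) G2=NOT G1=NOT 1=0 -> 110
Step 6: G0=1(const) G1=1(const) G2=NOT G1=NOT 1=0 -> 110

110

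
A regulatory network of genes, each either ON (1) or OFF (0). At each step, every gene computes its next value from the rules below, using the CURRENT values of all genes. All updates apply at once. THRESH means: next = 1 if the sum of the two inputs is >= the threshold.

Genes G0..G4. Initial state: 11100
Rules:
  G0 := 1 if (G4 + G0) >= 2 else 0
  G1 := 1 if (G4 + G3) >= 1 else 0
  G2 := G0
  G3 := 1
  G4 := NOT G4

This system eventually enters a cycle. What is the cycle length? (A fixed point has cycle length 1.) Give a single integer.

Step 0: 11100
Step 1: G0=(0+1>=2)=0 G1=(0+0>=1)=0 G2=G0=1 G3=1(const) G4=NOT G4=NOT 0=1 -> 00111
Step 2: G0=(1+0>=2)=0 G1=(1+1>=1)=1 G2=G0=0 G3=1(const) G4=NOT G4=NOT 1=0 -> 01010
Step 3: G0=(0+0>=2)=0 G1=(0+1>=1)=1 G2=G0=0 G3=1(const) G4=NOT G4=NOT 0=1 -> 01011
Step 4: G0=(1+0>=2)=0 G1=(1+1>=1)=1 G2=G0=0 G3=1(const) G4=NOT G4=NOT 1=0 -> 01010
State from step 4 equals state from step 2 -> cycle length 2

Answer: 2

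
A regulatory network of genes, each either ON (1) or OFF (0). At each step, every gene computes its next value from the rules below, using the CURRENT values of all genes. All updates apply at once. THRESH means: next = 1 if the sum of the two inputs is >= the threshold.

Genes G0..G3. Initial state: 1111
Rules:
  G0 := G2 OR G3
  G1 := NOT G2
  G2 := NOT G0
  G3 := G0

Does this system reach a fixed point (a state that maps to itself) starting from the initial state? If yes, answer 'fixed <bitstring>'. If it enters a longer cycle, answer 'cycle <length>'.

Step 0: 1111
Step 1: G0=G2|G3=1|1=1 G1=NOT G2=NOT 1=0 G2=NOT G0=NOT 1=0 G3=G0=1 -> 1001
Step 2: G0=G2|G3=0|1=1 G1=NOT G2=NOT 0=1 G2=NOT G0=NOT 1=0 G3=G0=1 -> 1101
Step 3: G0=G2|G3=0|1=1 G1=NOT G2=NOT 0=1 G2=NOT G0=NOT 1=0 G3=G0=1 -> 1101
Fixed point reached at step 2: 1101

Answer: fixed 1101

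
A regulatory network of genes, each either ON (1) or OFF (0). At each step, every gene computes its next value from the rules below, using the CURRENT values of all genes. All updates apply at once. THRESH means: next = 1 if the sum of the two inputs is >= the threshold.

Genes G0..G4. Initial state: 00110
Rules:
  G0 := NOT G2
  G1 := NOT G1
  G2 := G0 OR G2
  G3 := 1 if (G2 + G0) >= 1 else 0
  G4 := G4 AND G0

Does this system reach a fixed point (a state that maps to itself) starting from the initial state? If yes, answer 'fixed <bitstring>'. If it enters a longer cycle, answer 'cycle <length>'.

Answer: cycle 2

Derivation:
Step 0: 00110
Step 1: G0=NOT G2=NOT 1=0 G1=NOT G1=NOT 0=1 G2=G0|G2=0|1=1 G3=(1+0>=1)=1 G4=G4&G0=0&0=0 -> 01110
Step 2: G0=NOT G2=NOT 1=0 G1=NOT G1=NOT 1=0 G2=G0|G2=0|1=1 G3=(1+0>=1)=1 G4=G4&G0=0&0=0 -> 00110
Cycle of length 2 starting at step 0 -> no fixed point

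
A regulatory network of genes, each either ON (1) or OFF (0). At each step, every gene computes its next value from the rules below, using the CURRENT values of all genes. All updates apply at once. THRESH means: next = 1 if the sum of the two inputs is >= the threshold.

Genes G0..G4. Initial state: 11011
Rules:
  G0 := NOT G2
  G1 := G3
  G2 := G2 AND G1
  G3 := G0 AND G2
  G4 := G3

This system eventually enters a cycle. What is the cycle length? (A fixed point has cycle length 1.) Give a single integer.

Step 0: 11011
Step 1: G0=NOT G2=NOT 0=1 G1=G3=1 G2=G2&G1=0&1=0 G3=G0&G2=1&0=0 G4=G3=1 -> 11001
Step 2: G0=NOT G2=NOT 0=1 G1=G3=0 G2=G2&G1=0&1=0 G3=G0&G2=1&0=0 G4=G3=0 -> 10000
Step 3: G0=NOT G2=NOT 0=1 G1=G3=0 G2=G2&G1=0&0=0 G3=G0&G2=1&0=0 G4=G3=0 -> 10000
State from step 3 equals state from step 2 -> cycle length 1

Answer: 1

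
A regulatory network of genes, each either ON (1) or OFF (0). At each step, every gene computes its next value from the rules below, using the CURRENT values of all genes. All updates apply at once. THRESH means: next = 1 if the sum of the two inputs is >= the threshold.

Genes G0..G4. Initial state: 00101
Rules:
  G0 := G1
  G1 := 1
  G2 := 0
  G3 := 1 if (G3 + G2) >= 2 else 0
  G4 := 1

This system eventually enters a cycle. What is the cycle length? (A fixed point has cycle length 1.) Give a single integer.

Answer: 1

Derivation:
Step 0: 00101
Step 1: G0=G1=0 G1=1(const) G2=0(const) G3=(0+1>=2)=0 G4=1(const) -> 01001
Step 2: G0=G1=1 G1=1(const) G2=0(const) G3=(0+0>=2)=0 G4=1(const) -> 11001
Step 3: G0=G1=1 G1=1(const) G2=0(const) G3=(0+0>=2)=0 G4=1(const) -> 11001
State from step 3 equals state from step 2 -> cycle length 1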